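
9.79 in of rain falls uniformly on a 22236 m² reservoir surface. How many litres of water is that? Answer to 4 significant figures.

5529000 litres

Depth: 9.79 in × 25.4 = 248.666 mm.
1 mm over 1 m² is 1 L, so volume = 248.666 × 22236 = 5529337.2 L ≈ 5529000 L.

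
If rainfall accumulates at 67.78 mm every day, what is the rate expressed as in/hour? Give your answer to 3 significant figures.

0.111 in/hour

67.78 mm/day × 0.0393701 in/mm × 0.0416667 day/hour = 0.111 in/hour.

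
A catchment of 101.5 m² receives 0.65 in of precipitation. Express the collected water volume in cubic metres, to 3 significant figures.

1.68 cubic metres

Depth: 0.65 in × 25.4 = 16.51 mm.
1 mm over 1 m² is 1 L, so volume = 16.51 × 101.5 = 1675.765 L = 1.68 m³.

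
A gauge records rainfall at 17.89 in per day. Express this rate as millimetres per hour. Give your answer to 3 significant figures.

18.9 mm/hour

17.89 in/day × 25.4 mm/in × 0.0416667 day/hour = 18.9 mm/hour.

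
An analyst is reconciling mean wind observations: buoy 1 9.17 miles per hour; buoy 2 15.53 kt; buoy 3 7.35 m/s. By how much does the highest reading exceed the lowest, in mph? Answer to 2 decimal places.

8.70 mph

buoy 2: 15.53 kt = 17.8716 mph.
buoy 3: 7.35 m/s = 16.4415 mph.
Spread: 17.8716 − 9.1700 = 8.70 mph.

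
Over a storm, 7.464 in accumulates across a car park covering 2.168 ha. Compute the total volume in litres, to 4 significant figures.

4110000 litres

Depth: 7.464 in × 25.4 = 189.5856 mm.
Area: 2.168 ha = 21680 m².
1 mm over 1 m² is 1 L, so volume = 189.5856 × 21680 = 4110215.8 L ≈ 4110000 L.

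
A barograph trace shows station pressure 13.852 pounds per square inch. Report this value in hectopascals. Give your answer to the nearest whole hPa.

955 hPa

1 psi = 68.9476 hPa, so 13.852 × 68.9476 = 955 hPa.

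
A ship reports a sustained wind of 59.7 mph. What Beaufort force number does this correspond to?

59.7 mph = 26.7 m/s, which is Beaufort 10 (storm, 24.5–28.4 m/s).

Beaufort force 10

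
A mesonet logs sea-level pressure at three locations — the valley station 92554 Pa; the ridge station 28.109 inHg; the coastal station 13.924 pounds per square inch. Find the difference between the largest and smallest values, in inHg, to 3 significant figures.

1.02 inHg

the valley station: 92554 Pa = 27.3312 inHg.
the coastal station: 13.924 psi = 28.3495 inHg.
Spread: 28.3495 − 27.3312 = 1.02 inHg.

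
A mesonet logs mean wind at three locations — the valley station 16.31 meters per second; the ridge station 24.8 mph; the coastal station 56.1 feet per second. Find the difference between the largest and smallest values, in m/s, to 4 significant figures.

6.013 m/s

the ridge station: 24.8 mph = 11.08659 m/s.
the coastal station: 56.1 ft/s = 17.09928 m/s.
Spread: 17.09928 − 11.08659 = 6.013 m/s.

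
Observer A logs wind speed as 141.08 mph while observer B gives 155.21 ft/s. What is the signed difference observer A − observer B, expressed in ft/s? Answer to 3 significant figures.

observer A: 141.08 mph = 206.917 ft/s.
Difference: 206.917 − 155.210 = 51.7 ft/s.

51.7 ft/s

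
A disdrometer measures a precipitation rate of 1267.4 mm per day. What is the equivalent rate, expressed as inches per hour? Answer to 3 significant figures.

2.08 in/hour

1267.4 mm/day × 0.0393701 in/mm × 0.0416667 day/hour = 2.08 in/hour.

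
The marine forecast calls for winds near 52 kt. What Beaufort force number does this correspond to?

Beaufort force 10

52 kt lies in the Beaufort 10 band (storm, 48–55 kt).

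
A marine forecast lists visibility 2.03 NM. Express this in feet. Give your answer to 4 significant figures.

12330 ft

1 nmi = 6076.12 ft, so 2.03 × 6076.12 = 12330 ft.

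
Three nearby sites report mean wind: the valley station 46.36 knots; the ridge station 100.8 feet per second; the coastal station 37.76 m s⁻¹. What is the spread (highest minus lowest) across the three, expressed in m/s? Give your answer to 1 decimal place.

the valley station: 46.36 kt = 23.850 m/s.
the ridge station: 100.8 ft/s = 30.724 m/s.
Spread: 37.760 − 23.850 = 13.9 m/s.

13.9 m/s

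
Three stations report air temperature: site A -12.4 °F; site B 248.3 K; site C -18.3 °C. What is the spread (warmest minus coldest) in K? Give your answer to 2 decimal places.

6.55 K

site A: -12.4 °F = -24.667 °C.
site B: 248.3 K = -24.850 °C.
Spread: (-18.300) − (-24.850) = 6.550 °C.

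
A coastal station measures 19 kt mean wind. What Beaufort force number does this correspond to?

19 kt lies in the Beaufort 5 band (fresh breeze, 17–21 kt).

Beaufort force 5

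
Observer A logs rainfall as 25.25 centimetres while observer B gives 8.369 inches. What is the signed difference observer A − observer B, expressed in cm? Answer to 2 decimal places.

observer B: 8.369 in = 21.2573 cm.
Difference: 25.2500 − 21.2573 = 3.99 cm.

3.99 cm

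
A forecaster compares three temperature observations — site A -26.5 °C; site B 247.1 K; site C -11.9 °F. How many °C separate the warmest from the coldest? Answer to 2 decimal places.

site B: 247.1 K = -26.050 °C.
site C: -11.9 °F = -24.389 °C.
Spread: (-24.389) − (-26.500) = 2.111 °C.

2.11 °C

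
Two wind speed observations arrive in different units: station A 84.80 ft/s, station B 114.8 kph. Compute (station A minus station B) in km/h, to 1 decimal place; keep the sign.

-21.8 km/h

station A: 84.80 ft/s = 93.049 km/h.
Difference: 93.049 − 114.800 = -21.8 km/h.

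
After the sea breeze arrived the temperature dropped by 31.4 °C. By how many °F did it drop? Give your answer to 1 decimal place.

56.5 °F

For a temperature change the 32° offset cancels: Δ°F = 31.4 × 1.8 = 56.5 °F.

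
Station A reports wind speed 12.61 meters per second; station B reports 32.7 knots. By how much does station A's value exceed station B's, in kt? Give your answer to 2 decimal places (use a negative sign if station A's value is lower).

station A: 12.61 m/s = 24.5119 kt.
Difference: 24.5119 − 32.7000 = -8.19 kt.

-8.19 kt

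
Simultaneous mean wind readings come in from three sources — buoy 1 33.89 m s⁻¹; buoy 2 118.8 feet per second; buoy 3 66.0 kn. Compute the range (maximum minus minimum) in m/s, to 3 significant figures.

buoy 2: 118.8 ft/s = 36.2102 m/s.
buoy 3: 66.0 kt = 33.9533 m/s.
Spread: 36.2102 − 33.8900 = 2.32 m/s.

2.32 m/s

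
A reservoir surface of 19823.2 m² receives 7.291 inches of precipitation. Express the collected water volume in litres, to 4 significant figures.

Depth: 7.291 in × 25.4 = 185.1914 mm.
1 mm over 1 m² is 1 L, so volume = 185.1914 × 19823.2 = 3671086.2 L ≈ 3671000 L.

3671000 litres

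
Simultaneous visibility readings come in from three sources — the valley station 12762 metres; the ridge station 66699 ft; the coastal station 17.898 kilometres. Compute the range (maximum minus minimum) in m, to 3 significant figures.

the ridge station: 66699 ft = 20329.86 m.
the coastal station: 17.898 km = 17898.00 m.
Spread: 20329.86 − 12762.00 = 7570 m.

7570 m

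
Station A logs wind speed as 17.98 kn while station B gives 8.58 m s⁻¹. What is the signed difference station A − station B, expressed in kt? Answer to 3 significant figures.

1.30 kt

station B: 8.58 m/s = 16.6782 kt.
Difference: 17.9800 − 16.6782 = 1.30 kt.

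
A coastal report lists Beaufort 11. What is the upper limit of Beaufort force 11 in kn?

Beaufort 11 (violent storm) spans 56–63 knots.

63 kt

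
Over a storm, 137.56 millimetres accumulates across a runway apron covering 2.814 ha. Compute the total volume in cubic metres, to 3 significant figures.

3870 cubic metres

Area: 2.814 ha = 28140 m².
1 mm over 1 m² is 1 L, so volume = 137.56 × 28140 = 3870938.4 L = 3870 m³.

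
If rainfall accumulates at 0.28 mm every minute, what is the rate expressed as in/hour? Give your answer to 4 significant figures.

0.28 mm/minute × 0.0393701 in/mm × 60 minute/hour = 0.6614 in/hour.

0.6614 in/hour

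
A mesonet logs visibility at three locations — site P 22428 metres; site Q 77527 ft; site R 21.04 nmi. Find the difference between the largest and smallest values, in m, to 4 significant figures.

16540 m

site Q: 77527 ft = 23630.23 m.
site R: 21.04 nmi = 38966.08 m.
Spread: 38966.08 − 22428.00 = 16540 m.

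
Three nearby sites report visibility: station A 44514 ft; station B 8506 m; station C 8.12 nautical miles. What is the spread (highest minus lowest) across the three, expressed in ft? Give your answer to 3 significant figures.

station B: 8506 m = 27906.82 ft.
station C: 8.12 nmi = 49338.06 ft.
Spread: 49338.06 − 27906.82 = 21400 ft.

21400 ft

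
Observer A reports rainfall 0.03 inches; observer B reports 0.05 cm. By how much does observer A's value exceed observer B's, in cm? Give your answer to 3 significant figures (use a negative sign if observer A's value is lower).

0.0262 cm

observer A: 0.03 in = 0.076200 cm.
Difference: 0.076200 − 0.050000 = 0.0262 cm.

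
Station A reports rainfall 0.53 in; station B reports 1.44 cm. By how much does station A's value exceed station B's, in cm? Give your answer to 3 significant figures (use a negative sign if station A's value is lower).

station A: 0.53 in = 1.346200 cm.
Difference: 1.346200 − 1.440000 = -0.0938 cm.

-0.0938 cm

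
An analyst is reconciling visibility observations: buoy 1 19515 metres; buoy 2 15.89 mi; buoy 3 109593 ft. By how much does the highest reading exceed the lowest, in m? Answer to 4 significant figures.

13890 m

buoy 2: 15.89 SM = 25572.48 m.
buoy 3: 109593 ft = 33403.95 m.
Spread: 33403.95 − 19515.00 = 13890 m.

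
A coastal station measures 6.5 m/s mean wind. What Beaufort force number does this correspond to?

Beaufort force 4

6.5 m/s lies in the Beaufort 4 band (moderate breeze, 5.5–7.9 m/s).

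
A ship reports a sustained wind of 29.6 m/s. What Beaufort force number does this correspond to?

Beaufort force 11

29.6 m/s lies in the Beaufort 11 band (violent storm, 28.5–32.6 m/s).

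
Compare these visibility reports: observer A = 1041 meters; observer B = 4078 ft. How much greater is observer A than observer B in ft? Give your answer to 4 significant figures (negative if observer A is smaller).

-662.6 ft

observer A: 1041 m = 3415.354 ft.
Difference: 3415.354 − 4078.000 = -662.6 ft.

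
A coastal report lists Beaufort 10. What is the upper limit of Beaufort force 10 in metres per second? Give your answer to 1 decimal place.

Beaufort 10 (storm) spans 24.5–28.4 m/s.

28.4 m/s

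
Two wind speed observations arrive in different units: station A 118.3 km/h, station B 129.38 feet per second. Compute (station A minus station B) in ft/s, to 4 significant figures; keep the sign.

-21.57 ft/s

station A: 118.3 km/h = 107.8120 ft/s.
Difference: 107.8120 − 129.3800 = -21.57 ft/s.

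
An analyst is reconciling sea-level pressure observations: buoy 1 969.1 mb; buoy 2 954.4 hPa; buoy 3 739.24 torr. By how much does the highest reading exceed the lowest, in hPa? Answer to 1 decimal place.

buoy 1: 969.1 mb = 969.100 hPa.
buoy 3: 739.24 mmHg = 985.572 hPa.
Spread: 985.572 − 954.400 = 31.2 hPa.

31.2 hPa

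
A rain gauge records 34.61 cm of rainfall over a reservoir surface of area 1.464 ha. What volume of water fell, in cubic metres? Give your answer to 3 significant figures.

5070 cubic metres

Depth: 34.61 cm × 10 = 346.1 mm.
Area: 1.464 ha = 14640 m².
1 mm over 1 m² is 1 L, so volume = 346.1 × 14640 = 5066904 L = 5070 m³.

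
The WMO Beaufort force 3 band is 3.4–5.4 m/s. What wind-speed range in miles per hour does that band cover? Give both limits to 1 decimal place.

3.4–5.4 m/s × 2.237 = 7.6–12.1 mph.

7.6 to 12.1 mph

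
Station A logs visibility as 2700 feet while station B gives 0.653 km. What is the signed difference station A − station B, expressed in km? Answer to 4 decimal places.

0.1700 km

station A: 2700 ft = 0.822960 km.
Difference: 0.822960 − 0.653000 = 0.1700 km.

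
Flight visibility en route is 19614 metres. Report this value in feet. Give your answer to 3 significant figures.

1 m = 3.28084 ft, so 19614 × 3.28084 = 64400 ft.

64400 ft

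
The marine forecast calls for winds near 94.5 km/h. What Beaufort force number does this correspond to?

Beaufort force 10

94.5 km/h = 26.2 m/s, which is Beaufort 10 (storm, 24.5–28.4 m/s).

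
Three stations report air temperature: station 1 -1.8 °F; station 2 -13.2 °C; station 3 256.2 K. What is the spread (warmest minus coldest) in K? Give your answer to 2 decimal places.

station 1: -1.8 °F = -18.778 °C.
station 3: 256.2 K = -16.950 °C.
Spread: (-13.200) − (-18.778) = 5.578 °C.

5.58 K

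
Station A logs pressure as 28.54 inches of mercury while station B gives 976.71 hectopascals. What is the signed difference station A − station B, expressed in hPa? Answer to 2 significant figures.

-10 hPa

station A: 28.54 inHg = 966.48 hPa.
Difference: 966.48 − 976.71 = -10 hPa.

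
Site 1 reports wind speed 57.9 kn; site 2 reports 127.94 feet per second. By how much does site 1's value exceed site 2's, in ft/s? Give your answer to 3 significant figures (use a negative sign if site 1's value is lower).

site 1: 57.9 kt = 97.724 ft/s.
Difference: 97.724 − 127.940 = -30.2 ft/s.

-30.2 ft/s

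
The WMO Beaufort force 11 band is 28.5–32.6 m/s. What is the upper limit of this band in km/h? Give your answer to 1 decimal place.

28.5–32.6 m/s × 3.6 = 102.6–117.4 km/h.

117.4 km/h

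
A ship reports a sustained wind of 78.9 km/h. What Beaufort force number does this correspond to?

78.9 km/h = 21.9 m/s, which is Beaufort 9 (strong gale, 20.8–24.4 m/s).

Beaufort force 9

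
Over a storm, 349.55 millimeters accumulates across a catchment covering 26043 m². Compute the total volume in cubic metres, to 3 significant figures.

9100 cubic metres

1 mm over 1 m² is 1 L, so volume = 349.55 × 26043 = 9103330.7 L = 9100 m³.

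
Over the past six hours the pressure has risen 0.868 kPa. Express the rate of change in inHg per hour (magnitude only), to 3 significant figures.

0.868 kPa / 6 h × 0.2953 inHg/kPa = 0.0427 inHg/h.

0.0427 inHg per hour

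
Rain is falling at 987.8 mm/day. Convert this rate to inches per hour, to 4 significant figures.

987.8 mm/day × 0.0393701 in/mm × 0.0416667 day/hour = 1.620 in/hour.

1.620 in/hour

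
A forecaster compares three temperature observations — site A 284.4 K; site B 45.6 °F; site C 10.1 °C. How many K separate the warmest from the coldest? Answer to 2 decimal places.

site A: 284.4 K = 11.250 °C.
site B: 45.6 °F = 7.556 °C.
Spread: 11.250 − 7.556 = 3.694 °C.

3.69 K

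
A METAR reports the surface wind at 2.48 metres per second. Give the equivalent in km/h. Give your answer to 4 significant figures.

8.928 km/h

1 m/s = 3.6 km/h, so 2.48 × 3.6 = 8.928 km/h.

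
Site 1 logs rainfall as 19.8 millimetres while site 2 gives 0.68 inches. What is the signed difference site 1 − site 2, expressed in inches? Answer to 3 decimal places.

0.100 in

site 1: 19.8 mm = 0.77953 in.
Difference: 0.77953 − 0.68000 = 0.100 in.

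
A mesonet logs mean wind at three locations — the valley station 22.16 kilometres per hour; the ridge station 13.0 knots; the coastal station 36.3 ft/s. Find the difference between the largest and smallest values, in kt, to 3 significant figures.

the valley station: 22.16 km/h = 11.9654 kt.
the coastal station: 36.3 ft/s = 21.5072 kt.
Spread: 21.5072 − 11.9654 = 9.54 kt.

9.54 kt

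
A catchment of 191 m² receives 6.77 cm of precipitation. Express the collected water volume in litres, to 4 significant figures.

12930 litres

Depth: 6.77 cm × 10 = 67.7 mm.
1 mm over 1 m² is 1 L, so volume = 67.7 × 191 = 12930.7 L ≈ 12930 L.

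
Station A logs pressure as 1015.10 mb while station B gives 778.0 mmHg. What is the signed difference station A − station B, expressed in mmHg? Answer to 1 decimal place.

-16.6 mmHg

station A: 1015.10 mb = 761.388 mmHg.
Difference: 761.388 − 778.000 = -16.6 mmHg.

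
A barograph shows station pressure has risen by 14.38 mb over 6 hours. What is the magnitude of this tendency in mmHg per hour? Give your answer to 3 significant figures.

1.80 mmHg per hour

14.38 mb / 6 h × 0.750062 mmHg/mb = 1.80 mmHg/h.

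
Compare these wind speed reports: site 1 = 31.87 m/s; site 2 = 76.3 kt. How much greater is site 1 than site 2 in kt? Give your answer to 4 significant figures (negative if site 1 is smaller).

site 1: 31.87 m/s = 61.9503 kt.
Difference: 61.9503 − 76.3000 = -14.35 kt.

-14.35 kt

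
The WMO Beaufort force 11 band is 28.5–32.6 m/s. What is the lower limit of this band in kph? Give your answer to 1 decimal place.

102.6 km/h

28.5–32.6 m/s × 3.6 = 102.6–117.4 km/h.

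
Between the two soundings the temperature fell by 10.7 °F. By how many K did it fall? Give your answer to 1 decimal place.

5.9 K

A change of 1 °C equals a change of 1.8 °F: ΔK = 10.7 × 0.5556 = 5.9 K.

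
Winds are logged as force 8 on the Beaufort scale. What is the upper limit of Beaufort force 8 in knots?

40 kt

Beaufort 8 (gale) spans 34–40 knots.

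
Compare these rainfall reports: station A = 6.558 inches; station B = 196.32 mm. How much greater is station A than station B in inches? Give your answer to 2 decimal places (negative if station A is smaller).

-1.17 in

station B: 196.32 mm = 7.7291 in.
Difference: 6.5580 − 7.7291 = -1.17 in.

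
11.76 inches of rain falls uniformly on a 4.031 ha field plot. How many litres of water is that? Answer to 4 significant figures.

12040000 litres

Depth: 11.76 in × 25.4 = 298.704 mm.
Area: 4.031 ha = 40310 m².
1 mm over 1 m² is 1 L, so volume = 298.704 × 40310 = 12040758 L ≈ 12040000 L.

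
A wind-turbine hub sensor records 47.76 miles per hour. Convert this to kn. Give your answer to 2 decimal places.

1 mph = 0.868976 kt, so 47.76 × 0.868976 = 41.50 kt.

41.50 kt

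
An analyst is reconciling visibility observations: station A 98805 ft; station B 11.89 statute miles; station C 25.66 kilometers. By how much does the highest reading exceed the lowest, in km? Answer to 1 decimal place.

11.0 km

station A: 98805 ft = 30.116 km.
station B: 11.89 SM = 19.135 km.
Spread: 30.116 − 19.135 = 11.0 km.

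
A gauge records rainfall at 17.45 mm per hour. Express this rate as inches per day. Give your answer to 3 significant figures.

17.45 mm/hour × 0.0393701 in/mm × 24 hour/day = 16.5 in/day.

16.5 in/day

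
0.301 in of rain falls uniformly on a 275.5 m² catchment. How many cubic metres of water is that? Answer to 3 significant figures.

Depth: 0.301 in × 25.4 = 7.6454 mm.
1 mm over 1 m² is 1 L, so volume = 7.6454 × 275.5 = 2106.3077 L = 2.11 m³.

2.11 cubic metres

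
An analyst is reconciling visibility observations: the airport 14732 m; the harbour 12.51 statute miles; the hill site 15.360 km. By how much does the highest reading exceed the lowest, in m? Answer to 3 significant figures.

the harbour: 12.51 SM = 20132.89 m.
the hill site: 15.360 km = 15360.00 m.
Spread: 20132.89 − 14732.00 = 5400 m.

5400 m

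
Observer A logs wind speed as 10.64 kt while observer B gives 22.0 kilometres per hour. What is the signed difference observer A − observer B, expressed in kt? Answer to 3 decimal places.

-1.239 kt

observer B: 22.0 km/h = 11.87905 kt.
Difference: 10.64000 − 11.87905 = -1.239 kt.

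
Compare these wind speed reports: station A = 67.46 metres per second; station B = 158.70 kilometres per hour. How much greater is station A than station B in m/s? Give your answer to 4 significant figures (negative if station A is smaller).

station B: 158.70 km/h = 44.0833 m/s.
Difference: 67.4600 − 44.0833 = 23.38 m/s.

23.38 m/s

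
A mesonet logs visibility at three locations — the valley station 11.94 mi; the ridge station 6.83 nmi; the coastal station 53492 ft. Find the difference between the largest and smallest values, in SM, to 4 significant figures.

the ridge station: 6.83 nmi = 7.85982 SM.
the coastal station: 53492 ft = 10.13106 SM.
Spread: 11.94000 − 7.85982 = 4.080 SM.

4.080 SM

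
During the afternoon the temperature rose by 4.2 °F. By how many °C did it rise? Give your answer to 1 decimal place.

A change of 1 °C equals a change of 1.8 °F: Δ°C = 4.2 × 0.5556 = 2.3 °C.

2.3 °C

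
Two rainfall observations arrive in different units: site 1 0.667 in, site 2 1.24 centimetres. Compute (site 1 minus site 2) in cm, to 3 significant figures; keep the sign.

0.454 cm

site 1: 0.667 in = 1.69418 cm.
Difference: 1.69418 − 1.24000 = 0.454 cm.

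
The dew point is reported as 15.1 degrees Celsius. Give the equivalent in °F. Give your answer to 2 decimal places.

°F = °C × 9/5 + 32 = 15.1 × 1.8 + 32 = 59.18 °F.

59.18 °F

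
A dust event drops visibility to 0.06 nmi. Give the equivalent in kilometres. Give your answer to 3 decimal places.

0.111 km

1 nmi = 1.852 km, so 0.06 × 1.852 = 0.111 km.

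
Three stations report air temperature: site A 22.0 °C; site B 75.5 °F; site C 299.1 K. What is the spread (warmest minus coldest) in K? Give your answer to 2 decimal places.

3.95 K

site B: 75.5 °F = 24.167 °C.
site C: 299.1 K = 25.950 °C.
Spread: 25.950 − 22.000 = 3.950 °C.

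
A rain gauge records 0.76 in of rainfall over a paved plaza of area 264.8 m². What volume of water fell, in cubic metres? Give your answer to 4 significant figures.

5.112 cubic metres

Depth: 0.76 in × 25.4 = 19.304 mm.
1 mm over 1 m² is 1 L, so volume = 19.304 × 264.8 = 5111.6992 L = 5.112 m³.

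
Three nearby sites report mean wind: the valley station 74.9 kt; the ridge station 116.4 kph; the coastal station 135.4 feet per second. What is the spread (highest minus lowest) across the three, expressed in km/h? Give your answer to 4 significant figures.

32.17 km/h

the valley station: 74.9 kt = 138.7148 km/h.
the coastal station: 135.4 ft/s = 148.5717 km/h.
Spread: 148.5717 − 116.4000 = 32.17 km/h.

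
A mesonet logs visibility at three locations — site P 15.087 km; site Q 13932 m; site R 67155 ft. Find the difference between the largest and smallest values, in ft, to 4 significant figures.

21450 ft

site P: 15.087 km = 49498.03 ft.
site Q: 13932 m = 45708.66 ft.
Spread: 67155.00 − 45708.66 = 21450 ft.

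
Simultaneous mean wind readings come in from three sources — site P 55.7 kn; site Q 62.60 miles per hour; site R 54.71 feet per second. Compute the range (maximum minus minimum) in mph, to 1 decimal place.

26.8 mph

site P: 55.7 kt = 64.098 mph.
site R: 54.71 ft/s = 37.302 mph.
Spread: 64.098 − 37.302 = 26.8 mph.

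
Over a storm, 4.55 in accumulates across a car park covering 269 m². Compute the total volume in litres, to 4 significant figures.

31090 litres

Depth: 4.55 in × 25.4 = 115.57 mm.
1 mm over 1 m² is 1 L, so volume = 115.57 × 269 = 31088.33 L ≈ 31090 L.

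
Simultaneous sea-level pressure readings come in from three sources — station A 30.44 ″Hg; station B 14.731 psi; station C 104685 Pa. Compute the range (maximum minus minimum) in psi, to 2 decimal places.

station A: 30.44 inHg = 14.9507 psi.
station C: 104685 Pa = 15.1833 psi.
Spread: 15.1833 − 14.7310 = 0.45 psi.

0.45 psi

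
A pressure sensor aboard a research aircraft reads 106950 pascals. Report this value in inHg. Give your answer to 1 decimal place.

31.6 inHg

1 Pa = 0.0002953 inHg, so 106950 × 0.0002953 = 31.6 inHg.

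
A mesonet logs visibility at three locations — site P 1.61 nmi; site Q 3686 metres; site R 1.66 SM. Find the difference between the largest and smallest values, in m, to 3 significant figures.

site P: 1.61 nmi = 2981.72 m.
site R: 1.66 SM = 2671.51 m.
Spread: 3686.00 − 2671.51 = 1010 m.

1010 m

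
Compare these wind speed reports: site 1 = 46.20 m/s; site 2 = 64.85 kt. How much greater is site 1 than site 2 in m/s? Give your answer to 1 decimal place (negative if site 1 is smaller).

12.8 m/s

site 2: 64.85 kt = 33.362 m/s.
Difference: 46.200 − 33.362 = 12.8 m/s.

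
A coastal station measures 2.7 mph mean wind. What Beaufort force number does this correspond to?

Beaufort force 1

2.7 mph = 1.2 m/s, which is Beaufort 1 (light air, 0.3–1.5 m/s).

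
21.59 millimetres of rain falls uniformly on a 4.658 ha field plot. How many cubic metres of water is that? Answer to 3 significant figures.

1010 cubic metres

Area: 4.658 ha = 46580 m².
1 mm over 1 m² is 1 L, so volume = 21.59 × 46580 = 1005662.2 L = 1010 m³.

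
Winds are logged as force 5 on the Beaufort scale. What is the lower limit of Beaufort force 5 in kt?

Beaufort 5 (fresh breeze) spans 17–21 knots.

17 kt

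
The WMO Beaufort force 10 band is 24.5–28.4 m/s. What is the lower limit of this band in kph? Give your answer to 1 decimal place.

88.2 km/h

24.5–28.4 m/s × 3.6 = 88.2–102.2 km/h.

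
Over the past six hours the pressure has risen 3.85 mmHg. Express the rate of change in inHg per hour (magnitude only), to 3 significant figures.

0.0253 inHg per hour

3.85 mmHg / 6 h × 0.0393701 inHg/mmHg = 0.0253 inHg/h.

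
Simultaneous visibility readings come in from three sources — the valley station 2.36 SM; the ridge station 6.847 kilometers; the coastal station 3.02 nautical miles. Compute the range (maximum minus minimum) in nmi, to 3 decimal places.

1.646 nmi

the valley station: 2.36 SM = 2.05078 nmi.
the ridge station: 6.847 km = 3.69708 nmi.
Spread: 3.69708 − 2.05078 = 1.646 nmi.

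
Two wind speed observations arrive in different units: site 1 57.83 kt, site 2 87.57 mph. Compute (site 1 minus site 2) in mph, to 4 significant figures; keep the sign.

site 1: 57.83 kt = 66.5496 mph.
Difference: 66.5496 − 87.5700 = -21.02 mph.

-21.02 mph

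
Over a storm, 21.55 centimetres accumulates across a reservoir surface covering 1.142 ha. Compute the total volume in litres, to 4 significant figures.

Depth: 21.55 cm × 10 = 215.5 mm.
Area: 1.142 ha = 11420 m².
1 mm over 1 m² is 1 L, so volume = 215.5 × 11420 = 2461010 L ≈ 2461000 L.

2461000 litres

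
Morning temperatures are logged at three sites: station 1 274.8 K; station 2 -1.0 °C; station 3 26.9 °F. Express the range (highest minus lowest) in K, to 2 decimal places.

station 1: 274.8 K = 1.650 °C.
station 3: 26.9 °F = -2.833 °C.
Spread: 1.650 − (-2.833) = 4.483 °C.

4.48 K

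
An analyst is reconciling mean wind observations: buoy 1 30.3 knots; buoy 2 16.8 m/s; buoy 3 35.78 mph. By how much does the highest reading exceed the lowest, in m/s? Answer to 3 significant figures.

1.21 m/s

buoy 1: 30.3 kt = 15.5877 m/s.
buoy 3: 35.78 mph = 15.9951 m/s.
Spread: 16.8000 − 15.5877 = 1.21 m/s.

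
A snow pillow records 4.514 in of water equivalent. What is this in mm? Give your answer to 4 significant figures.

1 in = 25.4 mm, so 4.514 × 25.4 = 114.7 mm.

114.7 mm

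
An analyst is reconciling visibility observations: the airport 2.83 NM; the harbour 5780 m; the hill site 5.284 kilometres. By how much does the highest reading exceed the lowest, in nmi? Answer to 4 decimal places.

the harbour: 5780 m = 3.1209503 nmi.
the hill site: 5.284 km = 2.8531317 nmi.
Spread: 3.1209503 − 2.8300000 = 0.2910 nmi.

0.2910 nmi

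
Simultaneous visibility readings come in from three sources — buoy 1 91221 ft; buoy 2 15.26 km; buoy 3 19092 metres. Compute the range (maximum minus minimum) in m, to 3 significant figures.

12500 m

buoy 1: 91221 ft = 27804.16 m.
buoy 2: 15.26 km = 15260.00 m.
Spread: 27804.16 − 15260.00 = 12500 m.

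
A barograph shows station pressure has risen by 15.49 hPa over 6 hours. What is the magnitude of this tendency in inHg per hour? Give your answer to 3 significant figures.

0.0762 inHg per hour

15.49 hPa / 6 h × 0.02953 inHg/hPa = 0.0762 inHg/h.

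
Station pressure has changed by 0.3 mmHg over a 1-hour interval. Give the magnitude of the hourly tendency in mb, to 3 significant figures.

0.400 mb per hour

0.3 mmHg / 1 h × 1.33322 mb/mmHg = 0.400 mb/h.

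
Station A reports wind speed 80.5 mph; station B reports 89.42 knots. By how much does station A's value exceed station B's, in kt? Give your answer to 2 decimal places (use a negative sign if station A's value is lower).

-19.47 kt

station A: 80.5 mph = 69.9526 kt.
Difference: 69.9526 − 89.4200 = -19.47 kt.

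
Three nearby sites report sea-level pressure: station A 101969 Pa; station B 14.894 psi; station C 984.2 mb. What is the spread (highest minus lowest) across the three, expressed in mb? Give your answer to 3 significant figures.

42.7 mb

station A: 101969 Pa = 1019.690 mb.
station B: 14.894 psi = 1026.905 mb.
Spread: 1026.905 − 984.200 = 42.7 mb.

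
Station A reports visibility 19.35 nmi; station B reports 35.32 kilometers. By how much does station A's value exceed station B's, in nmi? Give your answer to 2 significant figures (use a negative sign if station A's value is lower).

station B: 35.32 km = 19.0713 nmi.
Difference: 19.3500 − 19.0713 = 0.28 nmi.

0.28 nmi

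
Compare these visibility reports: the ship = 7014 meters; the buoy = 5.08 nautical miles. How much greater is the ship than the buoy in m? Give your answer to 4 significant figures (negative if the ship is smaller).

the buoy: 5.08 nmi = 9408.16 m.
Difference: 7014.00 − 9408.16 = -2394 m.

-2394 m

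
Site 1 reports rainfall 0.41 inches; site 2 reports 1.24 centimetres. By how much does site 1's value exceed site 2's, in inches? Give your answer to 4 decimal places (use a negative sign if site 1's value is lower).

site 2: 1.24 cm = 0.488189 in.
Difference: 0.410000 − 0.488189 = -0.0782 in.

-0.0782 in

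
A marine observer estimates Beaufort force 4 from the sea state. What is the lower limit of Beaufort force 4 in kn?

11 kt

Beaufort 4 (moderate breeze) spans 11–16 knots.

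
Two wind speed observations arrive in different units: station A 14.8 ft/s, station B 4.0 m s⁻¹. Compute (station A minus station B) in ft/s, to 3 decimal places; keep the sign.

1.677 ft/s

station B: 4.0 m/s = 13.12336 ft/s.
Difference: 14.80000 − 13.12336 = 1.677 ft/s.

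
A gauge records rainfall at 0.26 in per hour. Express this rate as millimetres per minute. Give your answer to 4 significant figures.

0.1101 mm/minute

0.26 in/hour × 25.4 mm/in × 0.0166667 hour/minute = 0.1101 mm/minute.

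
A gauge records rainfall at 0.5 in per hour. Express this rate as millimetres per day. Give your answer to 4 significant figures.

0.5 in/hour × 25.4 mm/in × 24 hour/day = 304.8 mm/day.

304.8 mm/day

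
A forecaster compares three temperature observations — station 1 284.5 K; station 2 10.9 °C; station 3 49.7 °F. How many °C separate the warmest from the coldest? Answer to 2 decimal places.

1.52 °C

station 1: 284.5 K = 11.350 °C.
station 3: 49.7 °F = 9.833 °C.
Spread: 11.350 − 9.833 = 1.517 °C.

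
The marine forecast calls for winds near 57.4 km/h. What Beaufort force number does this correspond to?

Beaufort force 7

57.4 km/h = 15.9 m/s, which is Beaufort 7 (near gale, 13.9–17.1 m/s).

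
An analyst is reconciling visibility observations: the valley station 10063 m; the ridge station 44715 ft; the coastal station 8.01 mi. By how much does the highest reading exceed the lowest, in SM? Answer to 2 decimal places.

the valley station: 10063 m = 6.2529 SM.
the ridge station: 44715 ft = 8.4688 SM.
Spread: 8.4688 − 6.2529 = 2.22 SM.

2.22 SM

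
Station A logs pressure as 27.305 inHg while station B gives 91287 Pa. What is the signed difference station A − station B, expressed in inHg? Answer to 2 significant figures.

station B: 91287 Pa = 26.9570 inHg.
Difference: 27.3050 − 26.9570 = 0.35 inHg.

0.35 inHg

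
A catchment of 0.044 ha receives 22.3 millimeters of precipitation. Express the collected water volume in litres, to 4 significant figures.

9812 litres

Area: 0.044 ha = 440 m².
1 mm over 1 m² is 1 L, so volume = 22.3 × 440 = 9812 L.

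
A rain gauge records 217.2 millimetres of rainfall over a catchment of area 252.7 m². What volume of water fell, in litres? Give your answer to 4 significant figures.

54890 litres

1 mm over 1 m² is 1 L, so volume = 217.2 × 252.7 = 54886.44 L ≈ 54890 L.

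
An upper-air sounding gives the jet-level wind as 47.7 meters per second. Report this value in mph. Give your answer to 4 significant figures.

1 m/s = 2.23694 mph, so 47.7 × 2.23694 = 106.7 mph.

106.7 mph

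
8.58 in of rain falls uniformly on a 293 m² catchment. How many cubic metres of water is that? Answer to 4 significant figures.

Depth: 8.58 in × 25.4 = 217.932 mm.
1 mm over 1 m² is 1 L, so volume = 217.932 × 293 = 63854.076 L = 63.85 m³.

63.85 cubic metres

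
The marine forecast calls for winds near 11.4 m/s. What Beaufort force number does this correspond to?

11.4 m/s lies in the Beaufort 6 band (strong breeze, 10.8–13.8 m/s).

Beaufort force 6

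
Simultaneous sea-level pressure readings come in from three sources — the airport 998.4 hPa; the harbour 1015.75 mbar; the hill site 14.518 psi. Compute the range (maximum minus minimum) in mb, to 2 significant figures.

17 mb

the airport: 998.4 hPa = 998.40 mb.
the hill site: 14.518 psi = 1000.98 mb.
Spread: 1015.75 − 998.40 = 17 mb.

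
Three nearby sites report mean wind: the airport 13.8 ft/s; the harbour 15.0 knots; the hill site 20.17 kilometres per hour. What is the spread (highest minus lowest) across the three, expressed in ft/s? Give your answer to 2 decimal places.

the harbour: 15.0 kt = 25.3171 ft/s.
the hill site: 20.17 km/h = 18.3818 ft/s.
Spread: 25.3171 − 13.8000 = 11.52 ft/s.

11.52 ft/s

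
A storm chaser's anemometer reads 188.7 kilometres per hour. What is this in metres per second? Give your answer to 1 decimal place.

1 km/h = 0.277778 m/s, so 188.7 × 0.277778 = 52.4 m/s.

52.4 m/s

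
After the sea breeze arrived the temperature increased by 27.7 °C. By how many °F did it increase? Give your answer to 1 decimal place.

For a temperature change the 32° offset cancels: Δ°F = 27.7 × 1.8 = 49.9 °F.

49.9 °F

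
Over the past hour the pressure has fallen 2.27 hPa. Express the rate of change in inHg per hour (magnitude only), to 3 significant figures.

0.0670 inHg per hour

2.27 hPa / 1 h × 0.02953 inHg/hPa = 0.0670 inHg/h.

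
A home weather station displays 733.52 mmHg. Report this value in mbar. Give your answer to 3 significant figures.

978 mb

1 mmHg = 1.33322 mb, so 733.52 × 1.33322 = 978 mb.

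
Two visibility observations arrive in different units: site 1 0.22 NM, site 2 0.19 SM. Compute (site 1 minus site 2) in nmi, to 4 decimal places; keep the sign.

site 2: 0.19 SM = 0.165105 nmi.
Difference: 0.220000 − 0.165105 = 0.0549 nmi.

0.0549 nmi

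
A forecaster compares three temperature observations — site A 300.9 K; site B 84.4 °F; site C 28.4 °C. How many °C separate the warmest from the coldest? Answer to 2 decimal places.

site A: 300.9 K = 27.750 °C.
site B: 84.4 °F = 29.111 °C.
Spread: 29.111 − 27.750 = 1.361 °C.

1.36 °C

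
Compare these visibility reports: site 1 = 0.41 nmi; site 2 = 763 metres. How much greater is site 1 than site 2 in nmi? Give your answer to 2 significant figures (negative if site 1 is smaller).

-0.0020 nmi

site 2: 763 m = 0.411987 nmi.
Difference: 0.410000 − 0.411987 = -0.0020 nmi.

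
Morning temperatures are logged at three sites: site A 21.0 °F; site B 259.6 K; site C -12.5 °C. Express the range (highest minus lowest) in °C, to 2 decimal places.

7.44 °C

site A: 21.0 °F = -6.111 °C.
site B: 259.6 K = -13.550 °C.
Spread: (-6.111) − (-13.550) = 7.439 °C.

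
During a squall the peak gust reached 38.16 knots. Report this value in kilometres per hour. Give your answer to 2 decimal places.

70.67 km/h

1 kt = 1.852 km/h, so 38.16 × 1.852 = 70.67 km/h.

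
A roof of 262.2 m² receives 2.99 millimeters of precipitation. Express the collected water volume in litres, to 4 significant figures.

1 mm over 1 m² is 1 L, so volume = 2.99 × 262.2 = 783.978 L ≈ 784.0 L.

784.0 litres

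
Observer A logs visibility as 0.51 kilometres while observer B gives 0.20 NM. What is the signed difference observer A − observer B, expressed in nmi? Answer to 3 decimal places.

0.075 nmi

observer A: 0.51 km = 0.27538 nmi.
Difference: 0.27538 − 0.20000 = 0.075 nmi.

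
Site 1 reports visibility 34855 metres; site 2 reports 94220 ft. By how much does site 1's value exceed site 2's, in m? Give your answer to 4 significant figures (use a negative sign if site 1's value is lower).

site 2: 94220 ft = 28718.26 m.
Difference: 34855.00 − 28718.26 = 6137 m.

6137 m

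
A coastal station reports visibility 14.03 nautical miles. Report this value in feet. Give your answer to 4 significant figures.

85250 ft

1 nmi = 6076.12 ft, so 14.03 × 6076.12 = 85250 ft.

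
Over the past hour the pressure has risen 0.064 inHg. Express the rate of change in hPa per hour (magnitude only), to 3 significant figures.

0.064 inHg / 1 h × 33.8639 hPa/inHg = 2.17 hPa/h.

2.17 hPa per hour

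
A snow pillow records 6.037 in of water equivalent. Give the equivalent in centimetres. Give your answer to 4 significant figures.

1 in = 2.54 cm, so 6.037 × 2.54 = 15.33 cm.

15.33 cm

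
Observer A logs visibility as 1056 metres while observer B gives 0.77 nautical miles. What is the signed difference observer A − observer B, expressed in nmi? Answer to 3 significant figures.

-0.200 nmi

observer A: 1056 m = 0.57019 nmi.
Difference: 0.57019 − 0.77000 = -0.200 nmi.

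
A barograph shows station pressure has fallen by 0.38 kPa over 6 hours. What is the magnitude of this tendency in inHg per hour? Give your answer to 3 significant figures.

0.0187 inHg per hour

0.38 kPa / 6 h × 0.2953 inHg/kPa = 0.0187 inHg/h.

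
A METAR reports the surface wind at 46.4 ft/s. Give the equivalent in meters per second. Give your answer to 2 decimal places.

14.14 m/s

1 ft/s = 0.3048 m/s, so 46.4 × 0.3048 = 14.14 m/s.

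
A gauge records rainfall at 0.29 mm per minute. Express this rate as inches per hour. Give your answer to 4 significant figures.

0.6850 in/hour

0.29 mm/minute × 0.0393701 in/mm × 60 minute/hour = 0.6850 in/hour.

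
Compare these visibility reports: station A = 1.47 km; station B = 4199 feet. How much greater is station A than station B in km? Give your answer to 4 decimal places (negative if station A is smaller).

0.1901 km

station B: 4199 ft = 1.279855 km.
Difference: 1.470000 − 1.279855 = 0.1901 km.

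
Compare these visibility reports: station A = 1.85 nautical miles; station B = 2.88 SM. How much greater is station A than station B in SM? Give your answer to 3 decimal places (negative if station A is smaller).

-0.751 SM

station A: 1.85 nmi = 2.12894 SM.
Difference: 2.12894 − 2.88000 = -0.751 SM.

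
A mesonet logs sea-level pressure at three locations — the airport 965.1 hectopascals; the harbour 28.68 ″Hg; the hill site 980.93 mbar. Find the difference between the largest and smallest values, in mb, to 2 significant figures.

16 mb

the airport: 965.1 hPa = 965.10 mb.
the harbour: 28.68 inHg = 971.22 mb.
Spread: 980.93 − 965.10 = 16 mb.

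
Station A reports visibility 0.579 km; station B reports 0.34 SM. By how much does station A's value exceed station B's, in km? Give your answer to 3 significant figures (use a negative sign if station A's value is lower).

station B: 0.34 SM = 0.547177 km.
Difference: 0.579000 − 0.547177 = 0.0318 km.

0.0318 km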